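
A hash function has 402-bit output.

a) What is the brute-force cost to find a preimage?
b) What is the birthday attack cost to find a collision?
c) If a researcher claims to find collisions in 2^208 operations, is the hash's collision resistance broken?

Step 1: Preimage resistance requires brute-force of 2^402 operations.
Step 2: Collision resistance (birthday bound) = 2^(402/2) = 2^201.
Step 3: The claimed attack costs 2^208 operations.
Step 4: Since 2^208 >= 2^201, the claimed attack is no faster than the generic birthday attack, so this does not break collision resistance.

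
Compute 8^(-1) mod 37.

Step 1: We need x such that 8 * x = 1 (mod 37).
Step 2: Using the extended Euclidean algorithm or trial:
  8 * 14 = 112 = 3 * 37 + 1.
Step 3: Since 112 mod 37 = 1, the inverse is x = 14.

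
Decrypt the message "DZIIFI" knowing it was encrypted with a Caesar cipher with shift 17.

Step 1: Reverse the shift by subtracting 17 from each letter position.
  D (position 3) -> position (3-17) mod 26 = 12 -> M
  Z (position 25) -> position (25-17) mod 26 = 8 -> I
  I (position 8) -> position (8-17) mod 26 = 17 -> R
  I (position 8) -> position (8-17) mod 26 = 17 -> R
  F (position 5) -> position (5-17) mod 26 = 14 -> O
  I (position 8) -> position (8-17) mod 26 = 17 -> R
Decrypted message: MIRROR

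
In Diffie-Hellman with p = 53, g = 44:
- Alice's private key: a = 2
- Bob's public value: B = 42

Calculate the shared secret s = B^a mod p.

Step 1: s = B^a mod p = 42^2 mod 53.
  42^1 mod 53 = 42
  42^2 mod 53 = (42 * 42) mod 53 = 15
Result: shared secret = 15.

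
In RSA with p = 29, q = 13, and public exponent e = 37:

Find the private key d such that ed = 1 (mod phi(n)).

Step 1: n = 29 * 13 = 377.
Step 2: phi(n) = 28 * 12 = 336.
Step 3: Find d such that 37 * d = 1 (mod 336).
Step 4: d = 37^(-1) mod 336 = 109.
Verification: 37 * 109 = 4033 = 12 * 336 + 1.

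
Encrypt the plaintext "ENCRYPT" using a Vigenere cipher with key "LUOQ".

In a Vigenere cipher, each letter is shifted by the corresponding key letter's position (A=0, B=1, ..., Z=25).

Step 1: Repeat key to match plaintext length:
  Plaintext: ENCRYPT
  Key:       LUOQLUO
Step 2: Encrypt each letter:
  E(4) + L(11) = (4+11) mod 26 = 15 = P
  N(13) + U(20) = (13+20) mod 26 = 7 = H
  C(2) + O(14) = (2+14) mod 26 = 16 = Q
  R(17) + Q(16) = (17+16) mod 26 = 7 = H
  Y(24) + L(11) = (24+11) mod 26 = 9 = J
  P(15) + U(20) = (15+20) mod 26 = 9 = J
  T(19) + O(14) = (19+14) mod 26 = 7 = H
Ciphertext: PHQHJJH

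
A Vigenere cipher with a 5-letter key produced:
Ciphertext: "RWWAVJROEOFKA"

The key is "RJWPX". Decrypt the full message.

Step 1: Key 'RJWPX' has length 5. Extended key: RJWPXRJWPXRJW
Step 2: Decrypt each position:
  R(17) - R(17) = 0 = A
  W(22) - J(9) = 13 = N
  W(22) - W(22) = 0 = A
  A(0) - P(15) = 11 = L
  V(21) - X(23) = 24 = Y
  J(9) - R(17) = 18 = S
  R(17) - J(9) = 8 = I
  O(14) - W(22) = 18 = S
  E(4) - P(15) = 15 = P
  O(14) - X(23) = 17 = R
  F(5) - R(17) = 14 = O
  K(10) - J(9) = 1 = B
  A(0) - W(22) = 4 = E
Plaintext: ANALYSISPROBE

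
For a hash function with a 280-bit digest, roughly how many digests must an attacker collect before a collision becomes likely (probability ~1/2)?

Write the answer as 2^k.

Step 1: The birthday paradox gives collision probability ~50% after sqrt(2^n) = 2^(n/2) hashes.
Step 2: For 280-bit output: 2^(280/2) = 2^140.
Step 3: Approximately 2^140 hash computations needed.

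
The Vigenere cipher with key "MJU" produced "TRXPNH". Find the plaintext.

Step 1: Extend key: MJUMJU
Step 2: Decrypt each letter (c - k) mod 26:
  T(19) - M(12) = (19-12) mod 26 = 7 = H
  R(17) - J(9) = (17-9) mod 26 = 8 = I
  X(23) - U(20) = (23-20) mod 26 = 3 = D
  P(15) - M(12) = (15-12) mod 26 = 3 = D
  N(13) - J(9) = (13-9) mod 26 = 4 = E
  H(7) - U(20) = (7-20) mod 26 = 13 = N
Plaintext: HIDDEN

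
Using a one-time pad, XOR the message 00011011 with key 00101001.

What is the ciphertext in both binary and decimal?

Step 1: Write out the XOR operation bit by bit:
  Message: 00011011
  Key:     00101001
  XOR:     00110010
Step 2: Convert to decimal: 00110010 = 50.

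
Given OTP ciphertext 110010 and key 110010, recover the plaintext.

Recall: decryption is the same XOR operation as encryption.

Step 1: XOR ciphertext with key:
  Ciphertext: 110010
  Key:        110010
  XOR:        000000
Step 2: Plaintext = 000000 = 0 in decimal.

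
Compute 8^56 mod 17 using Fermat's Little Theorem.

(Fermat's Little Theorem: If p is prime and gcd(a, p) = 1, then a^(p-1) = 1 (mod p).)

Step 1: Since 17 is prime, by Fermat's Little Theorem: 8^16 = 1 (mod 17).
Step 2: Reduce exponent: 56 mod 16 = 8.
Step 3: So 8^56 = 8^8 (mod 17).
Step 4: 8^8 mod 17 = 1.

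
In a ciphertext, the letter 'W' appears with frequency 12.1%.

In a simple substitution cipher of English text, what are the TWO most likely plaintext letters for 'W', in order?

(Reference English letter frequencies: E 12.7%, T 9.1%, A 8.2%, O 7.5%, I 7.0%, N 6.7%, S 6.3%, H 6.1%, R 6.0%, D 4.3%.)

Step 1: Observed frequency of 'W' is 12.1%.
Step 2: Compute distances to each reference frequency and sort:
  E (12.7%): difference = 0.6% <-- BEST
  T (9.1%): difference = 3.0% <-- RUNNER-UP
  A (8.2%): difference = 3.9%
  O (7.5%): difference = 4.6%
  I (7.0%): difference = 5.1%
Step 3: Most likely is 'E' (12.7%, diff 0.6%); second most likely is 'T' (9.1%, diff 3.0%).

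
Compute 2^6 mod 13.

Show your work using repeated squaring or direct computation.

Step 1: Compute 2^6 mod 13 step by step, reducing modulo 13 at each step.
  2^1 mod 13 = 2
  2^2 mod 13 = (2 * 2) mod 13 = 4
  2^3 mod 13 = (4 * 2) mod 13 = 8
  2^4 mod 13 = (8 * 2) mod 13 = 3
  2^5 mod 13 = (3 * 2) mod 13 = 6
  2^6 mod 13 = (6 * 2) mod 13 = 12
Step 2: Result = 12.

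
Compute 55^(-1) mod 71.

Step 1: We need x such that 55 * x = 1 (mod 71).
Step 2: Using the extended Euclidean algorithm or trial:
  55 * 31 = 1705 = 24 * 71 + 1.
Step 3: Since 1705 mod 71 = 1, the inverse is x = 31.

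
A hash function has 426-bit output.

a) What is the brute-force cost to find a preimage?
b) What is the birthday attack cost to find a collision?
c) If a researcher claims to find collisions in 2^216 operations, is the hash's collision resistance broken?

Step 1: Preimage resistance requires brute-force of 2^426 operations.
Step 2: Collision resistance (birthday bound) = 2^(426/2) = 2^213.
Step 3: The claimed attack costs 2^216 operations.
Step 4: Since 2^216 >= 2^213, the claimed attack is no faster than the generic birthday attack, so this does not break collision resistance.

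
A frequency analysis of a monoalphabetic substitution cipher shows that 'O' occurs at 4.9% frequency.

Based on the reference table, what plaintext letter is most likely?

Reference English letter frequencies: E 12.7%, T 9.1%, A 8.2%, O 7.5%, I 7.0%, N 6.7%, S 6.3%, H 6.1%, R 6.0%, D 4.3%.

Step 1: The observed frequency is 4.9%.
Step 2: Compare with English frequencies:
  E: 12.7% (difference: 7.8%)
  T: 9.1% (difference: 4.2%)
  A: 8.2% (difference: 3.3%)
  O: 7.5% (difference: 2.6%)
  I: 7.0% (difference: 2.1%)
  N: 6.7% (difference: 1.8%)
  S: 6.3% (difference: 1.4%)
  H: 6.1% (difference: 1.2%)
  R: 6.0% (difference: 1.1%)
  D: 4.3% (difference: 0.6%) <-- closest
Step 3: 'O' most likely represents 'D' (frequency 4.3%).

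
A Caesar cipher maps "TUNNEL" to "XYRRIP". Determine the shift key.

Step 1: Compare first letters: T (position 19) -> X (position 23).
Step 2: Shift = (23 - 19) mod 26 = 4.
The shift value is 4.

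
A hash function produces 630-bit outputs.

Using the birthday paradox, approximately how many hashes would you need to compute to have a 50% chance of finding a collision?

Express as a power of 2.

Step 1: The birthday paradox gives collision probability ~50% after sqrt(2^n) = 2^(n/2) hashes.
Step 2: For 630-bit output: 2^(630/2) = 2^315.
Step 3: Approximately 2^315 hash computations needed.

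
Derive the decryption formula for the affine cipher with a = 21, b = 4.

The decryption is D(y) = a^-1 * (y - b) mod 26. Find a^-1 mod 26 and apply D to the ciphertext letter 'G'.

Step 1: Find a^-1, the modular inverse of 21 mod 26.
Step 2: We need 21 * a^-1 = 1 (mod 26).
Step 3: 21 * 5 = 105 = 4 * 26 + 1, so a^-1 = 5.
Step 4: D(y) = 5(y - 4) mod 26.
Step 5: Apply to 'G' (y = 6): D(6) = 5 * (6 - 4) mod 26 = 5 * 2 mod 26 = 10 -> 'K'.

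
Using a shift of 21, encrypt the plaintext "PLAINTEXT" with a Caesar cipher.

Step 1: For each letter, shift forward by 21 positions (mod 26).
  P (position 15) -> position (15+21) mod 26 = 10 -> K
  L (position 11) -> position (11+21) mod 26 = 6 -> G
  A (position 0) -> position (0+21) mod 26 = 21 -> V
  I (position 8) -> position (8+21) mod 26 = 3 -> D
  N (position 13) -> position (13+21) mod 26 = 8 -> I
  T (position 19) -> position (19+21) mod 26 = 14 -> O
  E (position 4) -> position (4+21) mod 26 = 25 -> Z
  X (position 23) -> position (23+21) mod 26 = 18 -> S
  T (position 19) -> position (19+21) mod 26 = 14 -> O
Result: KGVDIOZSO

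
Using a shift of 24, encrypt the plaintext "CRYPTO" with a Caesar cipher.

Step 1: For each letter, shift forward by 24 positions (mod 26).
  C (position 2) -> position (2+24) mod 26 = 0 -> A
  R (position 17) -> position (17+24) mod 26 = 15 -> P
  Y (position 24) -> position (24+24) mod 26 = 22 -> W
  P (position 15) -> position (15+24) mod 26 = 13 -> N
  T (position 19) -> position (19+24) mod 26 = 17 -> R
  O (position 14) -> position (14+24) mod 26 = 12 -> M
Result: APWNRM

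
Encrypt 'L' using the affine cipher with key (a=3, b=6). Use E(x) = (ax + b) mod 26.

Step 1: Convert 'L' to number: x = 11.
Step 2: E(11) = (3 * 11 + 6) mod 26 = 39 mod 26 = 13.
Step 3: Convert 13 back to letter: N.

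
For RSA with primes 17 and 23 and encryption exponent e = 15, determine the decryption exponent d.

Step 1: n = 17 * 23 = 391.
Step 2: phi(n) = 16 * 22 = 352.
Step 3: Find d such that 15 * d = 1 (mod 352).
Step 4: d = 15^(-1) mod 352 = 47.
Verification: 15 * 47 = 705 = 2 * 352 + 1.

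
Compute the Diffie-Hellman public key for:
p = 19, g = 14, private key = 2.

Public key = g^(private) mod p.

Step 1: A = g^a mod p = 14^2 mod 19.
  14^1 mod 19 = 14
  14^2 mod 19 = (14 * 14) mod 19 = 6
Result: A = 6.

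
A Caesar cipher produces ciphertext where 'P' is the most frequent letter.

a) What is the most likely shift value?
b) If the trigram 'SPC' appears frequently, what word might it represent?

Step 1: In English, 'E' is the most frequent letter (12.7%).
Step 2: The most frequent ciphertext letter is 'P' (position 15).
Step 3: Shift = (15 - 4) mod 26 = 11.
Step 4: Decrypt 'SPC' by shifting back 11:
  S -> H
  P -> E
  C -> R
Step 5: 'SPC' decrypts to 'HER'.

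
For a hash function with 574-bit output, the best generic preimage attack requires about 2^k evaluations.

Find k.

Step 1: The hash has a 574-bit output.
Step 2: Preimage resistance means: given a digest h(x), it should be infeasible to find any input that hashes to it.
With a 574-bit output there are 2^574 possible digests, so a generic brute-force preimage search costs about 2^574 evaluations.
Step 3: Security level = 574 bits.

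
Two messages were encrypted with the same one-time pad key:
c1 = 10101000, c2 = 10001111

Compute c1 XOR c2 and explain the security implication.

Step 1: c1 XOR c2 = (m1 XOR k) XOR (m2 XOR k).
Step 2: By XOR associativity/commutativity: = m1 XOR m2 XOR k XOR k = m1 XOR m2.
Step 3: 10101000 XOR 10001111 = 00100111 = 39.
Step 4: The key cancels out! An attacker learns m1 XOR m2 = 39, revealing the relationship between plaintexts.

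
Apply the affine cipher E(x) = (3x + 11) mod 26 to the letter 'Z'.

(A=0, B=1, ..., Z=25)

Step 1: Convert 'Z' to number: x = 25.
Step 2: E(25) = (3 * 25 + 11) mod 26 = 86 mod 26 = 8.
Step 3: Convert 8 back to letter: I.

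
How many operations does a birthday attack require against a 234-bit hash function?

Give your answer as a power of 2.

Step 1: The birthday paradox gives collision probability ~50% after sqrt(2^n) = 2^(n/2) hashes.
Step 2: For 234-bit output: 2^(234/2) = 2^117.
Step 3: Approximately 2^117 hash computations needed.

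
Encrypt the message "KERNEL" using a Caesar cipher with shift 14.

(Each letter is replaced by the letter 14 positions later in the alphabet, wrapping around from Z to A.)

Step 1: For each letter, shift forward by 14 positions (mod 26).
  K (position 10) -> position (10+14) mod 26 = 24 -> Y
  E (position 4) -> position (4+14) mod 26 = 18 -> S
  R (position 17) -> position (17+14) mod 26 = 5 -> F
  N (position 13) -> position (13+14) mod 26 = 1 -> B
  E (position 4) -> position (4+14) mod 26 = 18 -> S
  L (position 11) -> position (11+14) mod 26 = 25 -> Z
Result: YSFBSZ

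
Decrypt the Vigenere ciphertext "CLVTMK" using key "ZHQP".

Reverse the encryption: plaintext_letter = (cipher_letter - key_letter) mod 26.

Step 1: Extend key: ZHQPZH
Step 2: Decrypt each letter (c - k) mod 26:
  C(2) - Z(25) = (2-25) mod 26 = 3 = D
  L(11) - H(7) = (11-7) mod 26 = 4 = E
  V(21) - Q(16) = (21-16) mod 26 = 5 = F
  T(19) - P(15) = (19-15) mod 26 = 4 = E
  M(12) - Z(25) = (12-25) mod 26 = 13 = N
  K(10) - H(7) = (10-7) mod 26 = 3 = D
Plaintext: DEFEND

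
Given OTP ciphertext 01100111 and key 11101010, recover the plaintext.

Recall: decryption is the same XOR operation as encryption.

Step 1: XOR ciphertext with key:
  Ciphertext: 01100111
  Key:        11101010
  XOR:        10001101
Step 2: Plaintext = 10001101 = 141 in decimal.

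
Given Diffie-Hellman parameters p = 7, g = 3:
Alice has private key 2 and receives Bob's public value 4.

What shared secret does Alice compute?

Step 1: s = B^a mod p = 4^2 mod 7.
  4^1 mod 7 = 4
  4^2 mod 7 = (4 * 4) mod 7 = 2
Result: shared secret = 2.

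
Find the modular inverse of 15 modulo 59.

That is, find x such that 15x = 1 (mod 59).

Step 1: We need x such that 15 * x = 1 (mod 59).
Step 2: Using the extended Euclidean algorithm or trial:
  15 * 4 = 60 = 1 * 59 + 1.
Step 3: Since 60 mod 59 = 1, the inverse is x = 4.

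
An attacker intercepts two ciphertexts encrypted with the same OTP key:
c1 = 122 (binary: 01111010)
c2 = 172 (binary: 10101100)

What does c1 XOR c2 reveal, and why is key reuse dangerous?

Step 1: c1 XOR c2 = (m1 XOR k) XOR (m2 XOR k).
Step 2: By XOR associativity/commutativity: = m1 XOR m2 XOR k XOR k = m1 XOR m2.
Step 3: 01111010 XOR 10101100 = 11010110 = 214.
Step 4: The key cancels out! An attacker learns m1 XOR m2 = 214, revealing the relationship between plaintexts.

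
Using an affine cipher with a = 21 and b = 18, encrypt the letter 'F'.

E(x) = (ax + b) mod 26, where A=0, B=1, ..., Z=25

Step 1: Convert 'F' to number: x = 5.
Step 2: E(5) = (21 * 5 + 18) mod 26 = 123 mod 26 = 19.
Step 3: Convert 19 back to letter: T.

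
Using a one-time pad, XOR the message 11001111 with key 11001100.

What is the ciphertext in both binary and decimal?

Step 1: Write out the XOR operation bit by bit:
  Message: 11001111
  Key:     11001100
  XOR:     00000011
Step 2: Convert to decimal: 00000011 = 3.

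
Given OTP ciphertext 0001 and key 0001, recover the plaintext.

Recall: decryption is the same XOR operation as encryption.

Step 1: XOR ciphertext with key:
  Ciphertext: 0001
  Key:        0001
  XOR:        0000
Step 2: Plaintext = 0000 = 0 in decimal.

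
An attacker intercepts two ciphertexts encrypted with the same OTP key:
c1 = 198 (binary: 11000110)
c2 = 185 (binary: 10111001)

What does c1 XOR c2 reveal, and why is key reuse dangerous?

Step 1: c1 XOR c2 = (m1 XOR k) XOR (m2 XOR k).
Step 2: By XOR associativity/commutativity: = m1 XOR m2 XOR k XOR k = m1 XOR m2.
Step 3: 11000110 XOR 10111001 = 01111111 = 127.
Step 4: The key cancels out! An attacker learns m1 XOR m2 = 127, revealing the relationship between plaintexts.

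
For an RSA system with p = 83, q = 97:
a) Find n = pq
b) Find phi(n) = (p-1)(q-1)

Step 1: n = p * q = 83 * 97 = 8051.
Step 2: phi(n) = (p-1)(q-1) = 82 * 96 = 7872.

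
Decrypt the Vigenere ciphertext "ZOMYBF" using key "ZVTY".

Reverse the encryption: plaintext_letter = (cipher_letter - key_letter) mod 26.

Step 1: Extend key: ZVTYZV
Step 2: Decrypt each letter (c - k) mod 26:
  Z(25) - Z(25) = (25-25) mod 26 = 0 = A
  O(14) - V(21) = (14-21) mod 26 = 19 = T
  M(12) - T(19) = (12-19) mod 26 = 19 = T
  Y(24) - Y(24) = (24-24) mod 26 = 0 = A
  B(1) - Z(25) = (1-25) mod 26 = 2 = C
  F(5) - V(21) = (5-21) mod 26 = 10 = K
Plaintext: ATTACK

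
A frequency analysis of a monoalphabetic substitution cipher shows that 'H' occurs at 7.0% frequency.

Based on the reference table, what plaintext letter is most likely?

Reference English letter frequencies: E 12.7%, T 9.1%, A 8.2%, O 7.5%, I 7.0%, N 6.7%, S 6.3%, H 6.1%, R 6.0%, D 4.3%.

Step 1: The observed frequency is 7.0%.
Step 2: Compare with English frequencies:
  E: 12.7% (difference: 5.7%)
  T: 9.1% (difference: 2.1%)
  A: 8.2% (difference: 1.2%)
  O: 7.5% (difference: 0.5%)
  I: 7.0% (difference: 0.0%) <-- closest
  N: 6.7% (difference: 0.3%)
  S: 6.3% (difference: 0.7%)
  H: 6.1% (difference: 0.9%)
  R: 6.0% (difference: 1.0%)
  D: 4.3% (difference: 2.7%)
Step 3: 'H' most likely represents 'I' (frequency 7.0%).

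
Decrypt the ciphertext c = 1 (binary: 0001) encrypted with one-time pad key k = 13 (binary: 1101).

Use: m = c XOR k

Step 1: XOR ciphertext with key:
  Ciphertext: 0001
  Key:        1101
  XOR:        1100
Step 2: Plaintext = 1100 = 12 in decimal.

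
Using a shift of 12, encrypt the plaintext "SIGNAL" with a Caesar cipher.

Step 1: For each letter, shift forward by 12 positions (mod 26).
  S (position 18) -> position (18+12) mod 26 = 4 -> E
  I (position 8) -> position (8+12) mod 26 = 20 -> U
  G (position 6) -> position (6+12) mod 26 = 18 -> S
  N (position 13) -> position (13+12) mod 26 = 25 -> Z
  A (position 0) -> position (0+12) mod 26 = 12 -> M
  L (position 11) -> position (11+12) mod 26 = 23 -> X
Result: EUSZMX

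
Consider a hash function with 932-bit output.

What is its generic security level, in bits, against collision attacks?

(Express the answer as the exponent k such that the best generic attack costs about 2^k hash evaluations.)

Step 1: The hash has a 932-bit output.
Step 2: Collision resistance means it should be infeasible to find any x != y with h(x) = h(y).
By the birthday bound, a generic collision search succeeds after about sqrt(2^932) = 2^(932/2) = 2^466 evaluations.
Step 3: Security level = 466 bits.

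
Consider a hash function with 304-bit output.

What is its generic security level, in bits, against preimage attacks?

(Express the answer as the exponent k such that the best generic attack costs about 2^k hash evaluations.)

Step 1: The hash has a 304-bit output.
Step 2: Preimage resistance means: given a digest h(x), it should be infeasible to find any input that hashes to it.
With a 304-bit output there are 2^304 possible digests, so a generic brute-force preimage search costs about 2^304 evaluations.
Step 3: Security level = 304 bits.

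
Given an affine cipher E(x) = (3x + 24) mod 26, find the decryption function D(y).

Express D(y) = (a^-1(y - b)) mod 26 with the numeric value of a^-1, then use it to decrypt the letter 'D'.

Step 1: Find a^-1, the modular inverse of 3 mod 26.
Step 2: We need 3 * a^-1 = 1 (mod 26).
Step 3: 3 * 9 = 27 = 1 * 26 + 1, so a^-1 = 9.
Step 4: D(y) = 9(y - 24) mod 26.
Step 5: Apply to 'D' (y = 3): D(3) = 9 * (3 - 24) mod 26 = 9 * -21 mod 26 = 19 -> 'T'.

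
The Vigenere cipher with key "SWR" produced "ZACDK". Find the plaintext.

Step 1: Extend key: SWRSW
Step 2: Decrypt each letter (c - k) mod 26:
  Z(25) - S(18) = (25-18) mod 26 = 7 = H
  A(0) - W(22) = (0-22) mod 26 = 4 = E
  C(2) - R(17) = (2-17) mod 26 = 11 = L
  D(3) - S(18) = (3-18) mod 26 = 11 = L
  K(10) - W(22) = (10-22) mod 26 = 14 = O
Plaintext: HELLO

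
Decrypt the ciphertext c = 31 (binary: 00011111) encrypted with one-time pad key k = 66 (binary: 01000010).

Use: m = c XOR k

Step 1: XOR ciphertext with key:
  Ciphertext: 00011111
  Key:        01000010
  XOR:        01011101
Step 2: Plaintext = 01011101 = 93 in decimal.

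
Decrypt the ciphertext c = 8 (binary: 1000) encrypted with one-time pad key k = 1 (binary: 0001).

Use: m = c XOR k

Step 1: XOR ciphertext with key:
  Ciphertext: 1000
  Key:        0001
  XOR:        1001
Step 2: Plaintext = 1001 = 9 in decimal.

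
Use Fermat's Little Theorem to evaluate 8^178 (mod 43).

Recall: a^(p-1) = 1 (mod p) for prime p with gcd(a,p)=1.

Step 1: Since 43 is prime, by Fermat's Little Theorem: 8^42 = 1 (mod 43).
Step 2: Reduce exponent: 178 mod 42 = 10.
Step 3: So 8^178 = 8^10 (mod 43).
Step 4: 8^10 mod 43 = 4.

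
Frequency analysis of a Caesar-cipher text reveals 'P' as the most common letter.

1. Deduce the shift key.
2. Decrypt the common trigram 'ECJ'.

Step 1: In English, 'E' is the most frequent letter (12.7%).
Step 2: The most frequent ciphertext letter is 'P' (position 15).
Step 3: Shift = (15 - 4) mod 26 = 11.
Step 4: Decrypt 'ECJ' by shifting back 11:
  E -> T
  C -> R
  J -> Y
Step 5: 'ECJ' decrypts to 'TRY'.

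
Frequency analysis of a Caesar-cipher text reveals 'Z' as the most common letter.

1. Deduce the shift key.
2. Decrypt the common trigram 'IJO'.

Step 1: In English, 'E' is the most frequent letter (12.7%).
Step 2: The most frequent ciphertext letter is 'Z' (position 25).
Step 3: Shift = (25 - 4) mod 26 = 21.
Step 4: Decrypt 'IJO' by shifting back 21:
  I -> N
  J -> O
  O -> T
Step 5: 'IJO' decrypts to 'NOT'.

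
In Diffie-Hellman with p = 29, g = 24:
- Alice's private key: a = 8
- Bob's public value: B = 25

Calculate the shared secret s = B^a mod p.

Step 1: s = B^a mod p = 25^8 mod 29.
  25^1 mod 29 = 25
  25^2 mod 29 = (25 * 25) mod 29 = 16
  25^3 mod 29 = (16 * 25) mod 29 = 23
  25^4 mod 29 = (23 * 25) mod 29 = 24
  25^5 mod 29 = (24 * 25) mod 29 = 20
  25^6 mod 29 = (20 * 25) mod 29 = 7
  25^7 mod 29 = (7 * 25) mod 29 = 1
  25^8 mod 29 = (1 * 25) mod 29 = 25
Result: shared secret = 25.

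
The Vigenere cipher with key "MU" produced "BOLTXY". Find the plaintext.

Step 1: Extend key: MUMUMU
Step 2: Decrypt each letter (c - k) mod 26:
  B(1) - M(12) = (1-12) mod 26 = 15 = P
  O(14) - U(20) = (14-20) mod 26 = 20 = U
  L(11) - M(12) = (11-12) mod 26 = 25 = Z
  T(19) - U(20) = (19-20) mod 26 = 25 = Z
  X(23) - M(12) = (23-12) mod 26 = 11 = L
  Y(24) - U(20) = (24-20) mod 26 = 4 = E
Plaintext: PUZZLE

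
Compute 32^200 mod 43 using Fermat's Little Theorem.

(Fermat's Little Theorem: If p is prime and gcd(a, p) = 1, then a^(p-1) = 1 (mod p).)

Step 1: Since 43 is prime, by Fermat's Little Theorem: 32^42 = 1 (mod 43).
Step 2: Reduce exponent: 200 mod 42 = 32.
Step 3: So 32^200 = 32^32 (mod 43).
Step 4: 32^32 mod 43 = 21.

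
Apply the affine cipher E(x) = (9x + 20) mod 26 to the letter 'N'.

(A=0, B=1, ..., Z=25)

Step 1: Convert 'N' to number: x = 13.
Step 2: E(13) = (9 * 13 + 20) mod 26 = 137 mod 26 = 7.
Step 3: Convert 7 back to letter: H.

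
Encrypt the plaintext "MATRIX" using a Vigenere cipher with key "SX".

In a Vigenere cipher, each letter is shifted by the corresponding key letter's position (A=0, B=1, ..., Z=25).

Step 1: Repeat key to match plaintext length:
  Plaintext: MATRIX
  Key:       SXSXSX
Step 2: Encrypt each letter:
  M(12) + S(18) = (12+18) mod 26 = 4 = E
  A(0) + X(23) = (0+23) mod 26 = 23 = X
  T(19) + S(18) = (19+18) mod 26 = 11 = L
  R(17) + X(23) = (17+23) mod 26 = 14 = O
  I(8) + S(18) = (8+18) mod 26 = 0 = A
  X(23) + X(23) = (23+23) mod 26 = 20 = U
Ciphertext: EXLOAU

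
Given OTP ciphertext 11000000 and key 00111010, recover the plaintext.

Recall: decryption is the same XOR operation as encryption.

Step 1: XOR ciphertext with key:
  Ciphertext: 11000000
  Key:        00111010
  XOR:        11111010
Step 2: Plaintext = 11111010 = 250 in decimal.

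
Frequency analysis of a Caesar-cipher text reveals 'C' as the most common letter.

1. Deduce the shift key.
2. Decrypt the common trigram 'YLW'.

Step 1: In English, 'E' is the most frequent letter (12.7%).
Step 2: The most frequent ciphertext letter is 'C' (position 2).
Step 3: Shift = (2 - 4) mod 26 = 24.
Step 4: Decrypt 'YLW' by shifting back 24:
  Y -> A
  L -> N
  W -> Y
Step 5: 'YLW' decrypts to 'ANY'.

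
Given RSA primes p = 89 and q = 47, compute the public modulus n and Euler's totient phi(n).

Step 1: n = p * q = 89 * 47 = 4183.
Step 2: phi(n) = (p-1)(q-1) = 88 * 46 = 4048.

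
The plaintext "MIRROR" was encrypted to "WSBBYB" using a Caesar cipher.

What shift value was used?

Step 1: Compare first letters: M (position 12) -> W (position 22).
Step 2: Shift = (22 - 12) mod 26 = 10.
The shift value is 10.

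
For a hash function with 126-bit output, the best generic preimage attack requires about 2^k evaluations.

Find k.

Step 1: The hash has a 126-bit output.
Step 2: Preimage resistance means: given a digest h(x), it should be infeasible to find any input that hashes to it.
With a 126-bit output there are 2^126 possible digests, so a generic brute-force preimage search costs about 2^126 evaluations.
Step 3: Security level = 126 bits.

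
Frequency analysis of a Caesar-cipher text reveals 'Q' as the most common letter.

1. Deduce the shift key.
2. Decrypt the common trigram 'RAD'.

Step 1: In English, 'E' is the most frequent letter (12.7%).
Step 2: The most frequent ciphertext letter is 'Q' (position 16).
Step 3: Shift = (16 - 4) mod 26 = 12.
Step 4: Decrypt 'RAD' by shifting back 12:
  R -> F
  A -> O
  D -> R
Step 5: 'RAD' decrypts to 'FOR'.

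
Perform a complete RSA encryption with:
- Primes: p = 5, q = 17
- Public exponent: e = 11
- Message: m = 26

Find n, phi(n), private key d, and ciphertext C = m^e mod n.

Step 1: n = 5 * 17 = 85.
Step 2: phi(n) = (5-1)(17-1) = 4 * 16 = 64.
Step 3: Find d = 11^(-1) mod 64 = 35.
  Verify: 11 * 35 = 385 = 1 (mod 64).
Step 4: C = 26^11 mod 85 = 66.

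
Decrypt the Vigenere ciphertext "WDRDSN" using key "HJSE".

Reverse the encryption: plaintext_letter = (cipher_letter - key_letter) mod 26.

Step 1: Extend key: HJSEHJ
Step 2: Decrypt each letter (c - k) mod 26:
  W(22) - H(7) = (22-7) mod 26 = 15 = P
  D(3) - J(9) = (3-9) mod 26 = 20 = U
  R(17) - S(18) = (17-18) mod 26 = 25 = Z
  D(3) - E(4) = (3-4) mod 26 = 25 = Z
  S(18) - H(7) = (18-7) mod 26 = 11 = L
  N(13) - J(9) = (13-9) mod 26 = 4 = E
Plaintext: PUZZLE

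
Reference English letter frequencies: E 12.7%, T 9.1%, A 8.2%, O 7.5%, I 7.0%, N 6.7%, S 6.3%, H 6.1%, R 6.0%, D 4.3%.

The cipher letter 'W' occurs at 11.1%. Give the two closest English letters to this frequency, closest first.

Step 1: Observed frequency of 'W' is 11.1%.
Step 2: Compute distances to each reference frequency and sort:
  E (12.7%): difference = 1.6% <-- BEST
  T (9.1%): difference = 2.0% <-- RUNNER-UP
  A (8.2%): difference = 2.9%
  O (7.5%): difference = 3.6%
  I (7.0%): difference = 4.1%
Step 3: Most likely is 'E' (12.7%, diff 1.6%); second most likely is 'T' (9.1%, diff 2.0%).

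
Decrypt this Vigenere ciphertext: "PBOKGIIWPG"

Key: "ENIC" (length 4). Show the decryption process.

Step 1: Key 'ENIC' has length 4. Extended key: ENICENICEN
Step 2: Decrypt each position:
  P(15) - E(4) = 11 = L
  B(1) - N(13) = 14 = O
  O(14) - I(8) = 6 = G
  K(10) - C(2) = 8 = I
  G(6) - E(4) = 2 = C
  I(8) - N(13) = 21 = V
  I(8) - I(8) = 0 = A
  W(22) - C(2) = 20 = U
  P(15) - E(4) = 11 = L
  G(6) - N(13) = 19 = T
Plaintext: LOGICVAULT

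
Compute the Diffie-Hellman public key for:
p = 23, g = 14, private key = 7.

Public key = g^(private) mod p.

Step 1: A = g^a mod p = 14^7 mod 23.
  14^1 mod 23 = 14
  14^2 mod 23 = (14 * 14) mod 23 = 12
  14^3 mod 23 = (12 * 14) mod 23 = 7
  14^4 mod 23 = (7 * 14) mod 23 = 6
  14^5 mod 23 = (6 * 14) mod 23 = 15
  14^6 mod 23 = (15 * 14) mod 23 = 3
  14^7 mod 23 = (3 * 14) mod 23 = 19
Result: A = 19.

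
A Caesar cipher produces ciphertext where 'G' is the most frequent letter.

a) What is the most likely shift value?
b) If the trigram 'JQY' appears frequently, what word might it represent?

Step 1: In English, 'E' is the most frequent letter (12.7%).
Step 2: The most frequent ciphertext letter is 'G' (position 6).
Step 3: Shift = (6 - 4) mod 26 = 2.
Step 4: Decrypt 'JQY' by shifting back 2:
  J -> H
  Q -> O
  Y -> W
Step 5: 'JQY' decrypts to 'HOW'.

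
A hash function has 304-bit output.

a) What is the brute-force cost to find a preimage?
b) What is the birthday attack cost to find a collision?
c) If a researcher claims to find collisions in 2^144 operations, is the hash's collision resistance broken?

Step 1: Preimage resistance requires brute-force of 2^304 operations.
Step 2: Collision resistance (birthday bound) = 2^(304/2) = 2^152.
Step 3: The claimed attack costs 2^144 operations.
Step 4: Since 2^144 < 2^152, the claimed attack beats the generic birthday bound, so collision resistance is broken.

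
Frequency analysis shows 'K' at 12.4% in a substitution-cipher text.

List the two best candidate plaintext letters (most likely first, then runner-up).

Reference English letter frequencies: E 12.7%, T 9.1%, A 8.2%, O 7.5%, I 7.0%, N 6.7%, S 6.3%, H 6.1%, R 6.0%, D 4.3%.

Step 1: Observed frequency of 'K' is 12.4%.
Step 2: Compute distances to each reference frequency and sort:
  E (12.7%): difference = 0.3% <-- BEST
  T (9.1%): difference = 3.3% <-- RUNNER-UP
  A (8.2%): difference = 4.2%
  O (7.5%): difference = 4.9%
  I (7.0%): difference = 5.4%
Step 3: Most likely is 'E' (12.7%, diff 0.3%); second most likely is 'T' (9.1%, diff 3.3%).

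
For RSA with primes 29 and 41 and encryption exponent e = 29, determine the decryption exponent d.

Step 1: n = 29 * 41 = 1189.
Step 2: phi(n) = 28 * 40 = 1120.
Step 3: Find d such that 29 * d = 1 (mod 1120).
Step 4: d = 29^(-1) mod 1120 = 309.
Verification: 29 * 309 = 8961 = 8 * 1120 + 1.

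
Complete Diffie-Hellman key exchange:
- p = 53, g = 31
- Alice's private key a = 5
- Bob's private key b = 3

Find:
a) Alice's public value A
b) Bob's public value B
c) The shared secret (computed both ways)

Step 1: A = g^a mod p = 31^5 mod 53 = 35.
Step 2: B = g^b mod p = 31^3 mod 53 = 5.
Step 3: Alice computes s = B^a mod p = 5^5 mod 53 = 51.
Step 4: Bob computes s = A^b mod p = 35^3 mod 53 = 51.
Both sides agree: shared secret = 51.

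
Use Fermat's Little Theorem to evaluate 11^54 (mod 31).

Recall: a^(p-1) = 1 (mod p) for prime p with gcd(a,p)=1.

Step 1: Since 31 is prime, by Fermat's Little Theorem: 11^30 = 1 (mod 31).
Step 2: Reduce exponent: 54 mod 30 = 24.
Step 3: So 11^54 = 11^24 (mod 31).
Step 4: 11^24 mod 31 = 8.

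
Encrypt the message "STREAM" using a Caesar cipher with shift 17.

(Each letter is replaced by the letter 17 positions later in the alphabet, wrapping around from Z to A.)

Step 1: For each letter, shift forward by 17 positions (mod 26).
  S (position 18) -> position (18+17) mod 26 = 9 -> J
  T (position 19) -> position (19+17) mod 26 = 10 -> K
  R (position 17) -> position (17+17) mod 26 = 8 -> I
  E (position 4) -> position (4+17) mod 26 = 21 -> V
  A (position 0) -> position (0+17) mod 26 = 17 -> R
  M (position 12) -> position (12+17) mod 26 = 3 -> D
Result: JKIVRD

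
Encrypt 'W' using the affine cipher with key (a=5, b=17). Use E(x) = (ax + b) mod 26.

Step 1: Convert 'W' to number: x = 22.
Step 2: E(22) = (5 * 22 + 17) mod 26 = 127 mod 26 = 23.
Step 3: Convert 23 back to letter: X.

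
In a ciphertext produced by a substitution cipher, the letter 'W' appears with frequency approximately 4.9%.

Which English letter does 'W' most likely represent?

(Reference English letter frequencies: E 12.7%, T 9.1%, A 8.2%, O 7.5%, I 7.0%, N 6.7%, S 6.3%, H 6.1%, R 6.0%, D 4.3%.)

Step 1: The observed frequency is 4.9%.
Step 2: Compare with English frequencies:
  E: 12.7% (difference: 7.8%)
  T: 9.1% (difference: 4.2%)
  A: 8.2% (difference: 3.3%)
  O: 7.5% (difference: 2.6%)
  I: 7.0% (difference: 2.1%)
  N: 6.7% (difference: 1.8%)
  S: 6.3% (difference: 1.4%)
  H: 6.1% (difference: 1.2%)
  R: 6.0% (difference: 1.1%)
  D: 4.3% (difference: 0.6%) <-- closest
Step 3: 'W' most likely represents 'D' (frequency 4.3%).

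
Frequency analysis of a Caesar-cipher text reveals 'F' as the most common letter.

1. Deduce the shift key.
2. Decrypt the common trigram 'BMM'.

Step 1: In English, 'E' is the most frequent letter (12.7%).
Step 2: The most frequent ciphertext letter is 'F' (position 5).
Step 3: Shift = (5 - 4) mod 26 = 1.
Step 4: Decrypt 'BMM' by shifting back 1:
  B -> A
  M -> L
  M -> L
Step 5: 'BMM' decrypts to 'ALL'.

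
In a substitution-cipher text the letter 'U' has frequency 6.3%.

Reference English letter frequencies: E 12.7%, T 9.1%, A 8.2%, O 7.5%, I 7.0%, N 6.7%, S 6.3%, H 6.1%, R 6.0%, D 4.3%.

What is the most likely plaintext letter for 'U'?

Step 1: The observed frequency is 6.3%.
Step 2: Compare with English frequencies:
  E: 12.7% (difference: 6.4%)
  T: 9.1% (difference: 2.8%)
  A: 8.2% (difference: 1.9%)
  O: 7.5% (difference: 1.2%)
  I: 7.0% (difference: 0.7%)
  N: 6.7% (difference: 0.4%)
  S: 6.3% (difference: 0.0%) <-- closest
  H: 6.1% (difference: 0.2%)
  R: 6.0% (difference: 0.3%)
  D: 4.3% (difference: 2.0%)
Step 3: 'U' most likely represents 'S' (frequency 6.3%).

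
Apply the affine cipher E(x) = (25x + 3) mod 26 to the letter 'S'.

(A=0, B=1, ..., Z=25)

Step 1: Convert 'S' to number: x = 18.
Step 2: E(18) = (25 * 18 + 3) mod 26 = 453 mod 26 = 11.
Step 3: Convert 11 back to letter: L.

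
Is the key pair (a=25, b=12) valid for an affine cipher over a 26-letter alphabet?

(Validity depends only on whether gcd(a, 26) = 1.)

Step 1: Compute gcd(25, 26).
Step 2: gcd(25, 26) = 1.
Since gcd = 1, 25 is coprime with 26, so it is a valid key.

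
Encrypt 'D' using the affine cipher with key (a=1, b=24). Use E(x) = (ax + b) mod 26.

Step 1: Convert 'D' to number: x = 3.
Step 2: E(3) = (1 * 3 + 24) mod 26 = 27 mod 26 = 1.
Step 3: Convert 1 back to letter: B.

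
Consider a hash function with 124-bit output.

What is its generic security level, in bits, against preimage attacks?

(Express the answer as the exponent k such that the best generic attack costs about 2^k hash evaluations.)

Step 1: The hash has a 124-bit output.
Step 2: Preimage resistance means: given a digest h(x), it should be infeasible to find any input that hashes to it.
With a 124-bit output there are 2^124 possible digests, so a generic brute-force preimage search costs about 2^124 evaluations.
Step 3: Security level = 124 bits.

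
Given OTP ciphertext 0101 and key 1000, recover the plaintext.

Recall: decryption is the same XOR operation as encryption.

Step 1: XOR ciphertext with key:
  Ciphertext: 0101
  Key:        1000
  XOR:        1101
Step 2: Plaintext = 1101 = 13 in decimal.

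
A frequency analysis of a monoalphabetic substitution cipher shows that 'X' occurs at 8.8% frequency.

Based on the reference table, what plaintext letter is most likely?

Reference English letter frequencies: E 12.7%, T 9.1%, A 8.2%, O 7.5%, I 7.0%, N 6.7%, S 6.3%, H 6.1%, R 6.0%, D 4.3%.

Step 1: The observed frequency is 8.8%.
Step 2: Compare with English frequencies:
  E: 12.7% (difference: 3.9%)
  T: 9.1% (difference: 0.3%) <-- closest
  A: 8.2% (difference: 0.6%)
  O: 7.5% (difference: 1.3%)
  I: 7.0% (difference: 1.8%)
  N: 6.7% (difference: 2.1%)
  S: 6.3% (difference: 2.5%)
  H: 6.1% (difference: 2.7%)
  R: 6.0% (difference: 2.8%)
  D: 4.3% (difference: 4.5%)
Step 3: 'X' most likely represents 'T' (frequency 9.1%).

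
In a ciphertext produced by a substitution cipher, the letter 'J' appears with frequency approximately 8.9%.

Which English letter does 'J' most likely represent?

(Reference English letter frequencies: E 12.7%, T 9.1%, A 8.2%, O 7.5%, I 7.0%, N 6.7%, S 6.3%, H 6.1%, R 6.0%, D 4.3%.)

Step 1: The observed frequency is 8.9%.
Step 2: Compare with English frequencies:
  E: 12.7% (difference: 3.8%)
  T: 9.1% (difference: 0.2%) <-- closest
  A: 8.2% (difference: 0.7%)
  O: 7.5% (difference: 1.4%)
  I: 7.0% (difference: 1.9%)
  N: 6.7% (difference: 2.2%)
  S: 6.3% (difference: 2.6%)
  H: 6.1% (difference: 2.8%)
  R: 6.0% (difference: 2.9%)
  D: 4.3% (difference: 4.6%)
Step 3: 'J' most likely represents 'T' (frequency 9.1%).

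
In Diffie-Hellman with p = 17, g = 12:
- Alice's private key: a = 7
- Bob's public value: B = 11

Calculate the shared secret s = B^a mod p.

Step 1: s = B^a mod p = 11^7 mod 17.
  11^1 mod 17 = 11
  11^2 mod 17 = (11 * 11) mod 17 = 2
  11^3 mod 17 = (2 * 11) mod 17 = 5
  11^4 mod 17 = (5 * 11) mod 17 = 4
  11^5 mod 17 = (4 * 11) mod 17 = 10
  11^6 mod 17 = (10 * 11) mod 17 = 8
  11^7 mod 17 = (8 * 11) mod 17 = 3
Result: shared secret = 3.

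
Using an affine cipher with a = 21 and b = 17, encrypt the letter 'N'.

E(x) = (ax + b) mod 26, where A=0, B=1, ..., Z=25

Step 1: Convert 'N' to number: x = 13.
Step 2: E(13) = (21 * 13 + 17) mod 26 = 290 mod 26 = 4.
Step 3: Convert 4 back to letter: E.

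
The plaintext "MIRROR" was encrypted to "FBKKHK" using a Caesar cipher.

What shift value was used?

Step 1: Compare first letters: M (position 12) -> F (position 5).
Step 2: Shift = (5 - 12) mod 26 = 19.
The shift value is 19.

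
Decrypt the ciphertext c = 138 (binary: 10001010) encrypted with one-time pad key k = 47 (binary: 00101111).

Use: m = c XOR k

Step 1: XOR ciphertext with key:
  Ciphertext: 10001010
  Key:        00101111
  XOR:        10100101
Step 2: Plaintext = 10100101 = 165 in decimal.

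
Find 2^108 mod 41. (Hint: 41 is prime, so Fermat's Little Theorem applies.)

Step 1: Since 41 is prime, by Fermat's Little Theorem: 2^40 = 1 (mod 41).
Step 2: Reduce exponent: 108 mod 40 = 28.
Step 3: So 2^108 = 2^28 (mod 41).
Step 4: 2^28 mod 41 = 10.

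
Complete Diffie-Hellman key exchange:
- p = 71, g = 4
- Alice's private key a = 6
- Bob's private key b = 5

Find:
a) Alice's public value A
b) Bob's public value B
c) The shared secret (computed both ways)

Step 1: A = g^a mod p = 4^6 mod 71 = 49.
Step 2: B = g^b mod p = 4^5 mod 71 = 30.
Step 3: Alice computes s = B^a mod p = 30^6 mod 71 = 45.
Step 4: Bob computes s = A^b mod p = 49^5 mod 71 = 45.
Both sides agree: shared secret = 45.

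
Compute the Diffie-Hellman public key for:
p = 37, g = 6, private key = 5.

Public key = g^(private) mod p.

Step 1: A = g^a mod p = 6^5 mod 37.
  6^1 mod 37 = 6
  6^2 mod 37 = (6 * 6) mod 37 = 36
  6^3 mod 37 = (36 * 6) mod 37 = 31
  6^4 mod 37 = (31 * 6) mod 37 = 1
  6^5 mod 37 = (1 * 6) mod 37 = 6
Result: A = 6.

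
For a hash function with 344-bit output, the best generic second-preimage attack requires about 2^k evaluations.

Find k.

Step 1: The hash has a 344-bit output.
Step 2: Second-preimage resistance means: given a specific input x, it should be infeasible to find a different y with h(y) = h(x).
With a 344-bit output, a generic search for a second preimage costs about 2^344 evaluations (each trial matches the fixed target with probability 2^-344).
Step 3: Security level = 344 bits.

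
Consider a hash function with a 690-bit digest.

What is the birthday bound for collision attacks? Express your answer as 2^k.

Step 1: The birthday paradox gives collision probability ~50% after sqrt(2^n) = 2^(n/2) hashes.
Step 2: For 690-bit output: 2^(690/2) = 2^345.
Step 3: Approximately 2^345 hash computations needed.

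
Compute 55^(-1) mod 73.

Step 1: We need x such that 55 * x = 1 (mod 73).
Step 2: Using the extended Euclidean algorithm or trial:
  55 * 4 = 220 = 3 * 73 + 1.
Step 3: Since 220 mod 73 = 1, the inverse is x = 4.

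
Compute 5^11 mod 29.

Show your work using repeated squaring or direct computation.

Step 1: Compute 5^11 mod 29 step by step, reducing modulo 29 at each step.
  5^1 mod 29 = 5
  5^2 mod 29 = (5 * 5) mod 29 = 25
  5^3 mod 29 = (25 * 5) mod 29 = 9
  5^4 mod 29 = (9 * 5) mod 29 = 16
  5^5 mod 29 = (16 * 5) mod 29 = 22
  5^6 mod 29 = (22 * 5) mod 29 = 23
  5^7 mod 29 = (23 * 5) mod 29 = 28
  5^8 mod 29 = (28 * 5) mod 29 = 24
  5^9 mod 29 = (24 * 5) mod 29 = 4
  5^10 mod 29 = (4 * 5) mod 29 = 20
  5^11 mod 29 = (20 * 5) mod 29 = 13
Step 2: Result = 13.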